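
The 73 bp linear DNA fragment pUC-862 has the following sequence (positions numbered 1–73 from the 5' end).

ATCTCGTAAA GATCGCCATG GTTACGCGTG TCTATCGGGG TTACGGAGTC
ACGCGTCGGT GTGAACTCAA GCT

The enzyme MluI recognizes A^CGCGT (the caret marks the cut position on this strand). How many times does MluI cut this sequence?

2

ACGCGT occurs starting at positions 24, 51.
MluI cuts at 2 sites.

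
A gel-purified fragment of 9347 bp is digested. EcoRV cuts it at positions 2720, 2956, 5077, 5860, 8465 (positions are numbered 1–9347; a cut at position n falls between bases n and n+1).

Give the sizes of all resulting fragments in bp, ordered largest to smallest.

Linear molecule, 5 cuts → 6 fragments:
  2720 − 0 = 2720 bp
  2956 − 2720 = 236 bp
  5077 − 2956 = 2121 bp
  5860 − 5077 = 783 bp
  8465 − 5860 = 2605 bp
  9347 − 8465 = 882 bp
Sorted largest to smallest: 2720, 2605, 2121, 882, 783, 236 bp.

2720, 2605, 2121, 882, 783, 236 bp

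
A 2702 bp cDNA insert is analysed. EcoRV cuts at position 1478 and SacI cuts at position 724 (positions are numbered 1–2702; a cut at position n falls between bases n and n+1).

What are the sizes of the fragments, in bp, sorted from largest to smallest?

1224, 754, 724 bp

Combined cut positions (sorted): 724, 1478.
Linear molecule, 2 cuts → 3 fragments:
  724 − 0 = 724 bp
  1478 − 724 = 754 bp
  2702 − 1478 = 1224 bp
Sorted largest to smallest: 1224, 754, 724 bp.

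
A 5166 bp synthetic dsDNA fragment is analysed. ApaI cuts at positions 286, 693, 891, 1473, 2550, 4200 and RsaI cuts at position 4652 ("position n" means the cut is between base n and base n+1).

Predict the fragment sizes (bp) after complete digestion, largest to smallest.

1650, 1077, 582, 514, 452, 407, 286, 198 bp

Combined cut positions (sorted): 286, 693, 891, 1473, 2550, 4200, 4652.
Linear molecule, 7 cuts → 8 fragments:
  286 − 0 = 286 bp
  693 − 286 = 407 bp
  891 − 693 = 198 bp
  1473 − 891 = 582 bp
  2550 − 1473 = 1077 bp
  4200 − 2550 = 1650 bp
  4652 − 4200 = 452 bp
  5166 − 4652 = 514 bp
Sorted largest to smallest: 1650, 1077, 582, 514, 452, 407, 286, 198 bp.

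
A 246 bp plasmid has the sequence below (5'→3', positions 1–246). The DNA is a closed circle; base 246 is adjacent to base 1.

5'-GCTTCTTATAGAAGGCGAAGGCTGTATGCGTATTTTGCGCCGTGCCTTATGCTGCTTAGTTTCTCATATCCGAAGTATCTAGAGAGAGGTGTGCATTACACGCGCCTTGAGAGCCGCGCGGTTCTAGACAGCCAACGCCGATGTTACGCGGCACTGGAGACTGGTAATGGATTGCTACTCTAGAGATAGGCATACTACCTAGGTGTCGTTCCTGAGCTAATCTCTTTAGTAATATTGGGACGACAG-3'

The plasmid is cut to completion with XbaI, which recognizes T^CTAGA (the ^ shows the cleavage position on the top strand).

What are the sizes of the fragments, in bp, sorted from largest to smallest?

145, 56, 45 bp

XbaI sites (TCTAGA) start at positions 78, 123, 179.
XbaI cuts after the first base of each site, so after positions 78, 123, 179.
Circular molecule, 3 cuts → 3 fragments:
  79–123 → 45 bp
  124–179 → 56 bp
  180–246 then 1–78 → 67 + 78 = 145 bp
Sorted largest to smallest: 145, 56, 45 bp.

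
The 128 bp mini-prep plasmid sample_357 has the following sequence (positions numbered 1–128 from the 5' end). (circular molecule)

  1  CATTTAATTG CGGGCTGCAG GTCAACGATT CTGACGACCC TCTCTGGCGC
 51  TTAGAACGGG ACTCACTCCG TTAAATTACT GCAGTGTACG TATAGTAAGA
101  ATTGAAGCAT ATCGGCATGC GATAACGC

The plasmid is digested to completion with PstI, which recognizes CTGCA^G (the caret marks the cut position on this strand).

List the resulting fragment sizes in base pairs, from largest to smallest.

PstI sites (CTGCAG) start at positions 15, 79.
PstI cuts after base 5 of each site (before the last base), so after positions 19, 83.
Circular molecule, 2 cuts → 2 fragments:
  20–83 → 64 bp
  84–128 then 1–19 → 45 + 19 = 64 bp
Sorted largest to smallest: 64, 64 bp.

64, 64 bp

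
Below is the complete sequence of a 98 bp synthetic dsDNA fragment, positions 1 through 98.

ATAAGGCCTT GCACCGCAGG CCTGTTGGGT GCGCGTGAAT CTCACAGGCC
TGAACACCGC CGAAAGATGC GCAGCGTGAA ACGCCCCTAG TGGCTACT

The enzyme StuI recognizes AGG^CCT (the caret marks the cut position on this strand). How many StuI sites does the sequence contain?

3

AGGCCT occurs starting at positions 4, 18, 46.
StuI cuts at 3 sites.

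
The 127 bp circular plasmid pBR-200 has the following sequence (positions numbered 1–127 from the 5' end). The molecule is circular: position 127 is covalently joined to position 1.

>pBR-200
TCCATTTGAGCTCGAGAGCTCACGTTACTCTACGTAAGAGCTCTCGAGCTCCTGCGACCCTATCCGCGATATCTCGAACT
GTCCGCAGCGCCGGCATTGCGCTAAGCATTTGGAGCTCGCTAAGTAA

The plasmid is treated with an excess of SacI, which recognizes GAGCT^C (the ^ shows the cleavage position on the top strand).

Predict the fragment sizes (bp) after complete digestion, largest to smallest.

67, 22, 22, 8, 8 bp

SacI sites (GAGCTC) start at positions 8, 16, 38, 46, 113.
SacI cuts after base 5 of each site (before the last base), so after positions 12, 20, 42, 50, 117.
Circular molecule, 5 cuts → 5 fragments:
  13–20 → 8 bp
  21–42 → 22 bp
  43–50 → 8 bp
  51–117 → 67 bp
  118–127 then 1–12 → 10 + 12 = 22 bp
Sorted largest to smallest: 67, 22, 22, 8, 8 bp.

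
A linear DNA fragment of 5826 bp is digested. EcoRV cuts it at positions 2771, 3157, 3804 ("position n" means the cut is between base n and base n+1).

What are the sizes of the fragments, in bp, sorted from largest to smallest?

2771, 2022, 647, 386 bp

Linear molecule, 3 cuts → 4 fragments:
  2771 − 0 = 2771 bp
  3157 − 2771 = 386 bp
  3804 − 3157 = 647 bp
  5826 − 3804 = 2022 bp
Sorted largest to smallest: 2771, 2022, 647, 386 bp.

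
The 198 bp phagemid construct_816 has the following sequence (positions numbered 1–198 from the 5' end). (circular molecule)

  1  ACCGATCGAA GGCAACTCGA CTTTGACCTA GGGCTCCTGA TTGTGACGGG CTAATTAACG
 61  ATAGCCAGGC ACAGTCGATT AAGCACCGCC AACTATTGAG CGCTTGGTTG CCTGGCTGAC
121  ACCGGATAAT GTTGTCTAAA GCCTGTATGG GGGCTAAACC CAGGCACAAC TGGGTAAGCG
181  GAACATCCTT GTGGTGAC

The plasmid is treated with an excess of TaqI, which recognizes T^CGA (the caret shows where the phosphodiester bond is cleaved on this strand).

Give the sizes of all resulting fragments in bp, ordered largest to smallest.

129, 58, 11 bp

TaqI sites (TCGA) start at positions 6, 17, 75.
TaqI cuts after the first base of each site, so after positions 6, 17, 75.
Circular molecule, 3 cuts → 3 fragments:
  7–17 → 11 bp
  18–75 → 58 bp
  76–198 then 1–6 → 123 + 6 = 129 bp
Sorted largest to smallest: 129, 58, 11 bp.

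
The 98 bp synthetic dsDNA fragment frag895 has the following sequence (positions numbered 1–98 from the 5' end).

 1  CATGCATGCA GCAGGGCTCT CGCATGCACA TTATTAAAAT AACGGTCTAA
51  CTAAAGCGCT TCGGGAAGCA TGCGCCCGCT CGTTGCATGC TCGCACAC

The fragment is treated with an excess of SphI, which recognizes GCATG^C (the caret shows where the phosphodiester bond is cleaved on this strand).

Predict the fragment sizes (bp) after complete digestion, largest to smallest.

46, 18, 17, 9, 8 bp

SphI sites (GCATGC) start at positions 4, 22, 68, 85.
SphI cuts after base 5 of each site (before the last base), so after positions 8, 26, 72, 89.
Linear molecule, 4 cuts → 5 fragments:
  1–8 → 8 bp
  9–26 → 18 bp
  27–72 → 46 bp
  73–89 → 17 bp
  90–98 → 9 bp
Sorted largest to smallest: 46, 18, 17, 9, 8 bp.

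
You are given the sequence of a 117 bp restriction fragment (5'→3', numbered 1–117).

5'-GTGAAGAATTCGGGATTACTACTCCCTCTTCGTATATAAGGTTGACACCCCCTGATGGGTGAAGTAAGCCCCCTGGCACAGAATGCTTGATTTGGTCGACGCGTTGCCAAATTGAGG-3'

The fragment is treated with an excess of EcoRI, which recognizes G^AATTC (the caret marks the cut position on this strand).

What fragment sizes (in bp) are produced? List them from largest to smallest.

The EcoRI site (GAATTC) starts at position 6.
EcoRI cuts after the first base of each site, so after position 6.
Linear molecule, 1 cut → 2 fragments:
  1–6 → 6 bp
  7–117 → 111 bp
Sorted largest to smallest: 111, 6 bp.

111, 6 bp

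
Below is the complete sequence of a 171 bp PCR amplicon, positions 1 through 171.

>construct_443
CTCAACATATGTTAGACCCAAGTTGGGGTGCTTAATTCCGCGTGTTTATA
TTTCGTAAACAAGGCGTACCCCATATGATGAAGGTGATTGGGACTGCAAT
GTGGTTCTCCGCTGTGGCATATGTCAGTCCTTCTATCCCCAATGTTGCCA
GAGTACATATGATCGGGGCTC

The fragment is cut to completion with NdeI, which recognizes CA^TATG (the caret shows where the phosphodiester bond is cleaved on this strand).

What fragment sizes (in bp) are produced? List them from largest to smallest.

66, 46, 38, 14, 7 bp

NdeI sites (CATATG) start at positions 6, 72, 118, 156.
NdeI cuts after base 2 of each site, so after positions 7, 73, 119, 157.
Linear molecule, 4 cuts → 5 fragments:
  1–7 → 7 bp
  8–73 → 66 bp
  74–119 → 46 bp
  120–157 → 38 bp
  158–171 → 14 bp
Sorted largest to smallest: 66, 46, 38, 14, 7 bp.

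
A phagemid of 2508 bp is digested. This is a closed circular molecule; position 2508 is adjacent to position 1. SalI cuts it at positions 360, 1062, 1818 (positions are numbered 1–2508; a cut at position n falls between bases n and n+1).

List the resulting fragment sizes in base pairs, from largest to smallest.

Circular molecule, 3 cuts → 3 fragments:
  1062 − 360 = 702 bp
  1818 − 1062 = 756 bp
  wrap: 2508 − 1818 + 360 = 1050 bp
Sorted largest to smallest: 1050, 756, 702 bp.

1050, 756, 702 bp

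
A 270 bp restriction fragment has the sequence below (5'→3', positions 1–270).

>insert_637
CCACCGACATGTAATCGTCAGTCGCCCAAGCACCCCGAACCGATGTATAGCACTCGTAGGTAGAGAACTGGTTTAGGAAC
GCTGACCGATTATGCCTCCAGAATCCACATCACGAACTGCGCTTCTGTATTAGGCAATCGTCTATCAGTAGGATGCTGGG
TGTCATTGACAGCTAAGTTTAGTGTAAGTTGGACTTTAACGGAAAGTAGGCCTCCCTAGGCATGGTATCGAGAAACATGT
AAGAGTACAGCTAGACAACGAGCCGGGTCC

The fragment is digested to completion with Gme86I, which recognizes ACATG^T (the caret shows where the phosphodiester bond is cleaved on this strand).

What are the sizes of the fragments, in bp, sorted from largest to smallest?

Gme86I sites (ACATGT) start at positions 7, 235.
Gme86I cuts after base 5 of each site (before the last base), so after positions 11, 239.
Linear molecule, 2 cuts → 3 fragments:
  1–11 → 11 bp
  12–239 → 228 bp
  240–270 → 31 bp
Sorted largest to smallest: 228, 31, 11 bp.

228, 31, 11 bp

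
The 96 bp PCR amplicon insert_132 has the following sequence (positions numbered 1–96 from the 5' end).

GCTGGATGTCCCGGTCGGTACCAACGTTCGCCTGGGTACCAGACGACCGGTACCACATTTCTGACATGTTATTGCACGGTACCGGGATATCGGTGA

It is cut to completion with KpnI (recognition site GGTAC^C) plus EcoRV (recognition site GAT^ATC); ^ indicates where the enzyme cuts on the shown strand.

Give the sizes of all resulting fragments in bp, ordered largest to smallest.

29, 21, 18, 14, 8, 6 bp

KpnI sites (GGTACC) start at positions 17, 35, 49, 78.
KpnI cuts after base 5 of each site (before the last base), so after positions 21, 39, 53, 82.
The EcoRV site (GATATC) starts at position 86.
EcoRV cuts after base 3 of each site, so after position 88.
Combined cut positions: 21, 39, 53, 82, 88.
Linear molecule, 5 cuts → 6 fragments:
  1–21 → 21 bp
  22–39 → 18 bp
  40–53 → 14 bp
  54–82 → 29 bp
  83–88 → 6 bp
  89–96 → 8 bp
Sorted largest to smallest: 29, 21, 18, 14, 8, 6 bp.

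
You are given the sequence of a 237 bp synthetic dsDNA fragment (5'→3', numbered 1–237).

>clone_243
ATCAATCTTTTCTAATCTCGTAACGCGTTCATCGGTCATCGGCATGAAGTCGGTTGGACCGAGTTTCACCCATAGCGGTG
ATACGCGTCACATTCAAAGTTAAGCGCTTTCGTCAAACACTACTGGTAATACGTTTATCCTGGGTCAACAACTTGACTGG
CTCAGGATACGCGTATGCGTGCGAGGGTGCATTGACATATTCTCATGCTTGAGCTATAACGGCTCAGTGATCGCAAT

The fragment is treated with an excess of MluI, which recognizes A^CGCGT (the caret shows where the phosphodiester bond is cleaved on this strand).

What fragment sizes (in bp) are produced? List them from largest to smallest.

86, 68, 60, 23 bp

MluI sites (ACGCGT) start at positions 23, 83, 169.
MluI cuts after the first base of each site, so after positions 23, 83, 169.
Linear molecule, 3 cuts → 4 fragments:
  1–23 → 23 bp
  24–83 → 60 bp
  84–169 → 86 bp
  170–237 → 68 bp
Sorted largest to smallest: 86, 68, 60, 23 bp.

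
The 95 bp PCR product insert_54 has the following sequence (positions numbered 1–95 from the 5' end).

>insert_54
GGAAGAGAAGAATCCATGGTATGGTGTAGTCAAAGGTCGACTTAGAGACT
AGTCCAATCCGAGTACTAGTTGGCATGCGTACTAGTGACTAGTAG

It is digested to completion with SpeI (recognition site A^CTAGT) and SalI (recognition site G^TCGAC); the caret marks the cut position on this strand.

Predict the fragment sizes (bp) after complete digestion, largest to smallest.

SpeI sites (ACTAGT) start at positions 48, 65, 81, 88.
SpeI cuts after the first base of each site, so after positions 48, 65, 81, 88.
The SalI site (GTCGAC) starts at position 36.
SalI cuts after the first base of each site, so after position 36.
Combined cut positions: 36, 48, 65, 81, 88.
Linear molecule, 5 cuts → 6 fragments:
  1–36 → 36 bp
  37–48 → 12 bp
  49–65 → 17 bp
  66–81 → 16 bp
  82–88 → 7 bp
  89–95 → 7 bp
Sorted largest to smallest: 36, 17, 16, 12, 7, 7 bp.

36, 17, 16, 12, 7, 7 bp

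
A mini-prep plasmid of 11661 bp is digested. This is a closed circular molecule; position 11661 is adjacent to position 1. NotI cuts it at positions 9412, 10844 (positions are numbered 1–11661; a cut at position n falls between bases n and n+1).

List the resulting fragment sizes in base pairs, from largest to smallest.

Circular molecule, 2 cuts → 2 fragments:
  10844 − 9412 = 1432 bp
  wrap: 11661 − 10844 + 9412 = 10229 bp
Sorted largest to smallest: 10229, 1432 bp.

10229, 1432 bp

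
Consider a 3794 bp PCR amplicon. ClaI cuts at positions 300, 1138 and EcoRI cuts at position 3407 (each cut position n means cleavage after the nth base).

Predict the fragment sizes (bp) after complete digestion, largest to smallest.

Combined cut positions (sorted): 300, 1138, 3407.
Linear molecule, 3 cuts → 4 fragments:
  300 − 0 = 300 bp
  1138 − 300 = 838 bp
  3407 − 1138 = 2269 bp
  3794 − 3407 = 387 bp
Sorted largest to smallest: 2269, 838, 387, 300 bp.

2269, 838, 387, 300 bp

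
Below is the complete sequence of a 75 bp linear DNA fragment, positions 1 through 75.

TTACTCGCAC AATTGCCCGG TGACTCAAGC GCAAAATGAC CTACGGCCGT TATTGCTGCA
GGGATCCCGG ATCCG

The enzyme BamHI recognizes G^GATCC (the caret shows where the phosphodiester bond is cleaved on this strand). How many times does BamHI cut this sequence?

GGATCC occurs starting at positions 62, 69.
BamHI cuts at 2 sites.

2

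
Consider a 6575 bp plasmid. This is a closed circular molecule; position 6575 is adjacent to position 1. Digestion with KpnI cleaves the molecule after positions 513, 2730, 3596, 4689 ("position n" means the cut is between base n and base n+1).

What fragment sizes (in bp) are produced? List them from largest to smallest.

2399, 2217, 1093, 866 bp

Circular molecule, 4 cuts → 4 fragments:
  2730 − 513 = 2217 bp
  3596 − 2730 = 866 bp
  4689 − 3596 = 1093 bp
  wrap: 6575 − 4689 + 513 = 2399 bp
Sorted largest to smallest: 2399, 2217, 1093, 866 bp.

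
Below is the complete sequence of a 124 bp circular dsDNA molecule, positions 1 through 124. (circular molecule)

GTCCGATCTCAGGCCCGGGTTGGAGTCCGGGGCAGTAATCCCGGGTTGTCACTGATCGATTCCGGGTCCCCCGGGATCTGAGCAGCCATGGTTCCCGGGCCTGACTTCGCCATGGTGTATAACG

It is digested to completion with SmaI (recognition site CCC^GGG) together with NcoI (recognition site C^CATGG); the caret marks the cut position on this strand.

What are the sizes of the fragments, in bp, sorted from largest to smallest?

SmaI sites (CCCGGG) start at positions 14, 40, 70, 94.
SmaI cuts after base 3 of each site, so after positions 16, 42, 72, 96.
NcoI sites (CCATGG) start at positions 86, 110.
NcoI cuts after the first base of each site, so after positions 86, 110.
Combined cut positions: 16, 42, 72, 86, 96, 110.
Circular molecule, 6 cuts → 6 fragments:
  17–42 → 26 bp
  43–72 → 30 bp
  73–86 → 14 bp
  87–96 → 10 bp
  97–110 → 14 bp
  111–124 then 1–16 → 14 + 16 = 30 bp
Sorted largest to smallest: 30, 30, 26, 14, 14, 10 bp.

30, 30, 26, 14, 14, 10 bp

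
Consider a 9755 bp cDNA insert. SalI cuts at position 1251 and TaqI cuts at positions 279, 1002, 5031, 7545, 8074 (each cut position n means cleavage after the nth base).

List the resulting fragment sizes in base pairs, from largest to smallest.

Combined cut positions (sorted): 279, 1002, 1251, 5031, 7545, 8074.
Linear molecule, 6 cuts → 7 fragments:
  279 − 0 = 279 bp
  1002 − 279 = 723 bp
  1251 − 1002 = 249 bp
  5031 − 1251 = 3780 bp
  7545 − 5031 = 2514 bp
  8074 − 7545 = 529 bp
  9755 − 8074 = 1681 bp
Sorted largest to smallest: 3780, 2514, 1681, 723, 529, 279, 249 bp.

3780, 2514, 1681, 723, 529, 279, 249 bp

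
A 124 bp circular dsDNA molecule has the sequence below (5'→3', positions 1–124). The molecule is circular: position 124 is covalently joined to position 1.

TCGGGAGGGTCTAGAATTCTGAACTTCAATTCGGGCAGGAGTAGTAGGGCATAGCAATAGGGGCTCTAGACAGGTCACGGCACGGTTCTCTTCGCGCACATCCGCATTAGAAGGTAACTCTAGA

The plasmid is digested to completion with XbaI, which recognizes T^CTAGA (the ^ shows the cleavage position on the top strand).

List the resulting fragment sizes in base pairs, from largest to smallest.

XbaI sites (TCTAGA) start at positions 10, 65, 119.
XbaI cuts after the first base of each site, so after positions 10, 65, 119.
Circular molecule, 3 cuts → 3 fragments:
  11–65 → 55 bp
  66–119 → 54 bp
  120–124 then 1–10 → 5 + 10 = 15 bp
Sorted largest to smallest: 55, 54, 15 bp.

55, 54, 15 bp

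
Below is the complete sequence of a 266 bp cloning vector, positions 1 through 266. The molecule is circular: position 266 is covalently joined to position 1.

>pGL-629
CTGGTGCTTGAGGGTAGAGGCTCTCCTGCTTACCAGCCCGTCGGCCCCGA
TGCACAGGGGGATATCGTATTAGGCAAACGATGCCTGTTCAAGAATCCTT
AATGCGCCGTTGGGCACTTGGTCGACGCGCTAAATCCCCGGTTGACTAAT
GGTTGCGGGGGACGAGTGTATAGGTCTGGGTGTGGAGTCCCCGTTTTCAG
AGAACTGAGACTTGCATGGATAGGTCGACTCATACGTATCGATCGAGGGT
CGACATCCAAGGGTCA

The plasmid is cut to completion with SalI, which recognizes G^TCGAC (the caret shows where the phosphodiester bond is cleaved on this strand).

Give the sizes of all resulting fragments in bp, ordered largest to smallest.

138, 103, 25 bp

SalI sites (GTCGAC) start at positions 121, 224, 249.
SalI cuts after the first base of each site, so after positions 121, 224, 249.
Circular molecule, 3 cuts → 3 fragments:
  122–224 → 103 bp
  225–249 → 25 bp
  250–266 then 1–121 → 17 + 121 = 138 bp
Sorted largest to smallest: 138, 103, 25 bp.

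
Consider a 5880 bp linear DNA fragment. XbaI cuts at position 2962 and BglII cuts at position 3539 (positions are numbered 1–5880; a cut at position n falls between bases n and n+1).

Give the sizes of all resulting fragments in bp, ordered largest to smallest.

2962, 2341, 577 bp

Combined cut positions (sorted): 2962, 3539.
Linear molecule, 2 cuts → 3 fragments:
  2962 − 0 = 2962 bp
  3539 − 2962 = 577 bp
  5880 − 3539 = 2341 bp
Sorted largest to smallest: 2962, 2341, 577 bp.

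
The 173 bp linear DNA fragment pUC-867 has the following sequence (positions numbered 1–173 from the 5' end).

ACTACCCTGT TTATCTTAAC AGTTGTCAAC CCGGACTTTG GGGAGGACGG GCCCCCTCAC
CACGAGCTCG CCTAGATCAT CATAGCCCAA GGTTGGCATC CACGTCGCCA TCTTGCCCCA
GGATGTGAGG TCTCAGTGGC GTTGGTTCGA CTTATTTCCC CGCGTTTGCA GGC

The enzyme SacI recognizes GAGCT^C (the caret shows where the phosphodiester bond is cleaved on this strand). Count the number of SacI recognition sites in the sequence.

1

GAGCTC occurs starting at position 64.
SacI cuts at 1 site.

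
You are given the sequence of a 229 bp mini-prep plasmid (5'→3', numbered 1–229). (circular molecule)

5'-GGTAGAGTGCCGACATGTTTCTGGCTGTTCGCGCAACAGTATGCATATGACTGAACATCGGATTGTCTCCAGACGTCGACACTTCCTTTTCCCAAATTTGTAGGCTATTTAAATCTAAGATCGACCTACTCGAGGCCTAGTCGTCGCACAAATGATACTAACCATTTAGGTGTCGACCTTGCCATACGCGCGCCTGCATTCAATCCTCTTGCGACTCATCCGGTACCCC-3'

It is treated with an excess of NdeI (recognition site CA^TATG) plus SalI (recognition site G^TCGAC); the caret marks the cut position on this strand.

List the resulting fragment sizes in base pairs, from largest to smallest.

102, 97, 30 bp

The NdeI site (CATATG) starts at position 44.
NdeI cuts after base 2 of each site, so after position 45.
SalI sites (GTCGAC) start at positions 75, 172.
SalI cuts after the first base of each site, so after positions 75, 172.
Combined cut positions: 45, 75, 172.
Circular molecule, 3 cuts → 3 fragments:
  46–75 → 30 bp
  76–172 → 97 bp
  173–229 then 1–45 → 57 + 45 = 102 bp
Sorted largest to smallest: 102, 97, 30 bp.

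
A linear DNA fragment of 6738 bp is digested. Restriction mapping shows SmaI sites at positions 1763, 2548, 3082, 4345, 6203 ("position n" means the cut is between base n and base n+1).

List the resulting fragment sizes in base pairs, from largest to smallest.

Linear molecule, 5 cuts → 6 fragments:
  1763 − 0 = 1763 bp
  2548 − 1763 = 785 bp
  3082 − 2548 = 534 bp
  4345 − 3082 = 1263 bp
  6203 − 4345 = 1858 bp
  6738 − 6203 = 535 bp
Sorted largest to smallest: 1858, 1763, 1263, 785, 535, 534 bp.

1858, 1763, 1263, 785, 535, 534 bp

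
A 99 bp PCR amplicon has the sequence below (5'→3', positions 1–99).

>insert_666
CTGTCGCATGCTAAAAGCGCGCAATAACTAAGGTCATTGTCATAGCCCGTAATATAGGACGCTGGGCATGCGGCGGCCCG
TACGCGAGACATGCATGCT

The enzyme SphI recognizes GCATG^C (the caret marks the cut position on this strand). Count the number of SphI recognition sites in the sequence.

3

GCATGC occurs starting at positions 6, 66, 93.
SphI cuts at 3 sites.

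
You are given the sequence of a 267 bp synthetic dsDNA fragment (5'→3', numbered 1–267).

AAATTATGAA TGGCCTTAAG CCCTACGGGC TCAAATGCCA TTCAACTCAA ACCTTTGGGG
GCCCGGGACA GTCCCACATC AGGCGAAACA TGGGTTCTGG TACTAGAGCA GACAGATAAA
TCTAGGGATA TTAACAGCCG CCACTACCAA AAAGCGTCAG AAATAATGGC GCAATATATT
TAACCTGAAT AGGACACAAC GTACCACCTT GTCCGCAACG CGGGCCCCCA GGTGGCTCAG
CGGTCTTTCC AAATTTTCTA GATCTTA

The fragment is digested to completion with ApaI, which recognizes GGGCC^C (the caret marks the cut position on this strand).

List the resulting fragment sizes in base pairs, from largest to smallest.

ApaI sites (GGGCCC) start at positions 59, 222.
ApaI cuts after base 5 of each site (before the last base), so after positions 63, 226.
Linear molecule, 2 cuts → 3 fragments:
  1–63 → 63 bp
  64–226 → 163 bp
  227–267 → 41 bp
Sorted largest to smallest: 163, 63, 41 bp.

163, 63, 41 bp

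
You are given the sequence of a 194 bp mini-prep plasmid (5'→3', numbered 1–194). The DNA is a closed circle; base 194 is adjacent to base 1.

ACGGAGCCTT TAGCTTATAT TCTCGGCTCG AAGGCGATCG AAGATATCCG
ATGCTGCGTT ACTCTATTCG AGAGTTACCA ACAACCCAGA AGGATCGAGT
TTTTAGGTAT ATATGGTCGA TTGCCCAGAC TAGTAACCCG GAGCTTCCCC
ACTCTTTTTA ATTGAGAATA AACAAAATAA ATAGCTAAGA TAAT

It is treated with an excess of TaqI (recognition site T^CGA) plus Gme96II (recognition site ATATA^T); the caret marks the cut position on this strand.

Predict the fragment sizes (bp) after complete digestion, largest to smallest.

TaqI sites (TCGA) start at positions 28, 38, 68, 95, 117.
TaqI cuts after the first base of each site, so after positions 28, 38, 68, 95, 117.
The Gme96II site (ATATAT) starts at position 109.
Gme96II cuts after base 5 of each site (before the last base), so after position 113.
Combined cut positions: 28, 38, 68, 95, 113, 117.
Circular molecule, 6 cuts → 6 fragments:
  29–38 → 10 bp
  39–68 → 30 bp
  69–95 → 27 bp
  96–113 → 18 bp
  114–117 → 4 bp
  118–194 then 1–28 → 77 + 28 = 105 bp
Sorted largest to smallest: 105, 30, 27, 18, 10, 4 bp.

105, 30, 27, 18, 10, 4 bp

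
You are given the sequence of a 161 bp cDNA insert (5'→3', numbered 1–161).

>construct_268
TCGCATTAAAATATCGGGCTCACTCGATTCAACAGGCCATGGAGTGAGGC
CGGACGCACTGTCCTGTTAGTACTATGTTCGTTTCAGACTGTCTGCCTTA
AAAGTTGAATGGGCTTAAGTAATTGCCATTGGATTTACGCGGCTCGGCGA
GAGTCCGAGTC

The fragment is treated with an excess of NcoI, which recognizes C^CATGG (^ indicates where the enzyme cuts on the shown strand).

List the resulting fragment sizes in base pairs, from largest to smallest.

124, 37 bp

The NcoI site (CCATGG) starts at position 37.
NcoI cuts after the first base of each site, so after position 37.
Linear molecule, 1 cut → 2 fragments:
  1–37 → 37 bp
  38–161 → 124 bp
Sorted largest to smallest: 124, 37 bp.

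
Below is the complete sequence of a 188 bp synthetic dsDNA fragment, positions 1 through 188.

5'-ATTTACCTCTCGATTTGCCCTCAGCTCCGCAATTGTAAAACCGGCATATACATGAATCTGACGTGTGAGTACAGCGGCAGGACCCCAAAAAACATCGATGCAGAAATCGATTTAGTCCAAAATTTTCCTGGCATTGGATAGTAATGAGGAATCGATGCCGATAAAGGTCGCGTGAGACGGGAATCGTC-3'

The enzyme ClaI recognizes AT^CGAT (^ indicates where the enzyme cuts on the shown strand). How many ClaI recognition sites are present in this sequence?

3

ATCGAT occurs starting at positions 94, 106, 151.
ClaI cuts at 3 sites.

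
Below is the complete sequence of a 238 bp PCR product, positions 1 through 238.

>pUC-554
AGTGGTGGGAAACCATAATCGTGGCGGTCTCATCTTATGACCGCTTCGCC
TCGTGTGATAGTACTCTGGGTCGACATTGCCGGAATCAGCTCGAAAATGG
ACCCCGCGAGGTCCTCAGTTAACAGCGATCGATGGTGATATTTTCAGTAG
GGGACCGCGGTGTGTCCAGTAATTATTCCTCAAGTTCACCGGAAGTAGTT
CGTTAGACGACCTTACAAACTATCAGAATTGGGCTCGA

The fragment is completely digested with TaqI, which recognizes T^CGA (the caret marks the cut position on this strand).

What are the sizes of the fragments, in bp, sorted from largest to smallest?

TaqI sites (TCGA) start at positions 71, 91, 129, 235.
TaqI cuts after the first base of each site, so after positions 71, 91, 129, 235.
Linear molecule, 4 cuts → 5 fragments:
  1–71 → 71 bp
  72–91 → 20 bp
  92–129 → 38 bp
  130–235 → 106 bp
  236–238 → 3 bp
Sorted largest to smallest: 106, 71, 38, 20, 3 bp.

106, 71, 38, 20, 3 bp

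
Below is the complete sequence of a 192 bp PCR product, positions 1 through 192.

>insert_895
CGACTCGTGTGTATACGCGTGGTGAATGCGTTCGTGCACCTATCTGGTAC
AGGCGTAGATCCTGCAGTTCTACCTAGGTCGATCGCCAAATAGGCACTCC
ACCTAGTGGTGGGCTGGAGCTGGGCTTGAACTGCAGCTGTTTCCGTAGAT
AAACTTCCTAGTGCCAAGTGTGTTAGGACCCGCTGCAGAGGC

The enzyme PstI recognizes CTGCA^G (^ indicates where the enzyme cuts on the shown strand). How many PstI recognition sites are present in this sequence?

CTGCAG occurs starting at positions 62, 131, 183.
PstI cuts at 3 sites.

3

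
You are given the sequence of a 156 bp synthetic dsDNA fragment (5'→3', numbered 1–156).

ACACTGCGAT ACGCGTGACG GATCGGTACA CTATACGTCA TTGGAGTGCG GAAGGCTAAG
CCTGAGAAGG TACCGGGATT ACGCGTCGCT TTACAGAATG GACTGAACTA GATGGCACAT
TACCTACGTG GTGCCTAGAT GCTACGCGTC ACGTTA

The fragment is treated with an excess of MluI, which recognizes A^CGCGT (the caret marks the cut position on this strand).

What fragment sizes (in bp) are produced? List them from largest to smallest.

MluI sites (ACGCGT) start at positions 11, 81, 144.
MluI cuts after the first base of each site, so after positions 11, 81, 144.
Linear molecule, 3 cuts → 4 fragments:
  1–11 → 11 bp
  12–81 → 70 bp
  82–144 → 63 bp
  145–156 → 12 bp
Sorted largest to smallest: 70, 63, 12, 11 bp.

70, 63, 12, 11 bp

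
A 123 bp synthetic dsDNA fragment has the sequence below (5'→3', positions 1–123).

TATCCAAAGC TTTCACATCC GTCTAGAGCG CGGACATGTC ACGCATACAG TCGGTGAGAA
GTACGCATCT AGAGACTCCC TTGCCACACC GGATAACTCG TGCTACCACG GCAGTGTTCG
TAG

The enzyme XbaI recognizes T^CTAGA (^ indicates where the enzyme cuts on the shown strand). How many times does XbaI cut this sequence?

2

TCTAGA occurs starting at positions 22, 68.
XbaI cuts at 2 sites.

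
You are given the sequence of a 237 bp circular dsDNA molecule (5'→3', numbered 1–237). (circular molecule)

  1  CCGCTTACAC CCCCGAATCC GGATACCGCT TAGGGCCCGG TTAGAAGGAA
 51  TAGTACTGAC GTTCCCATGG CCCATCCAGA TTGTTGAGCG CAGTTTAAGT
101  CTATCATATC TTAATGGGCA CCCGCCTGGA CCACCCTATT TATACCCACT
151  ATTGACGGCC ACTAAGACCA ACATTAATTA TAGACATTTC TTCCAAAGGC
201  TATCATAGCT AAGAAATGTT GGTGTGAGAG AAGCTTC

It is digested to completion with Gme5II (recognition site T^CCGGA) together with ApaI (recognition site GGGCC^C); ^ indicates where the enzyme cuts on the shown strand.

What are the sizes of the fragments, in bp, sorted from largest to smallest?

218, 19 bp

The Gme5II site (TCCGGA) starts at position 18.
Gme5II cuts after the first base of each site, so after position 18.
The ApaI site (GGGCCC) starts at position 33.
ApaI cuts after base 5 of each site (before the last base), so after position 37.
Combined cut positions: 18, 37.
Circular molecule, 2 cuts → 2 fragments:
  19–37 → 19 bp
  38–237 then 1–18 → 200 + 18 = 218 bp
Sorted largest to smallest: 218, 19 bp.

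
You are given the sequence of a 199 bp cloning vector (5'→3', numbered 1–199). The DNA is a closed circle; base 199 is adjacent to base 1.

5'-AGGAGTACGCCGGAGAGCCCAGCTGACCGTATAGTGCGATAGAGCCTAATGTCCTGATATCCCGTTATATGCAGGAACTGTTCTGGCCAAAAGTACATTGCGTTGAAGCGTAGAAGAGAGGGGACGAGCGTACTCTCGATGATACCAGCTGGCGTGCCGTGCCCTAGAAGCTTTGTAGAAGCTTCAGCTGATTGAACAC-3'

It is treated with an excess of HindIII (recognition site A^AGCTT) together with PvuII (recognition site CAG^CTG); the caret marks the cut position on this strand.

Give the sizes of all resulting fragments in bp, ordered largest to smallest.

HindIII sites (AAGCTT) start at positions 168, 179.
HindIII cuts after the first base of each site, so after positions 168, 179.
PvuII sites (CAGCTG) start at positions 20, 146, 185.
PvuII cuts after base 3 of each site, so after positions 22, 148, 187.
Combined cut positions: 22, 148, 168, 179, 187.
Circular molecule, 5 cuts → 5 fragments:
  23–148 → 126 bp
  149–168 → 20 bp
  169–179 → 11 bp
  180–187 → 8 bp
  188–199 then 1–22 → 12 + 22 = 34 bp
Sorted largest to smallest: 126, 34, 20, 11, 8 bp.

126, 34, 20, 11, 8 bp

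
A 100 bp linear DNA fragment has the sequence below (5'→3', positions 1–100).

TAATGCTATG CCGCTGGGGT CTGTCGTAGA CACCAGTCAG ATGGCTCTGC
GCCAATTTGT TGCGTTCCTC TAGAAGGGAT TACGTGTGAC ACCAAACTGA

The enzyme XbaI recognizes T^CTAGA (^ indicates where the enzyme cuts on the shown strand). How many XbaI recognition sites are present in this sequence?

1

TCTAGA occurs starting at position 69.
XbaI cuts at 1 site.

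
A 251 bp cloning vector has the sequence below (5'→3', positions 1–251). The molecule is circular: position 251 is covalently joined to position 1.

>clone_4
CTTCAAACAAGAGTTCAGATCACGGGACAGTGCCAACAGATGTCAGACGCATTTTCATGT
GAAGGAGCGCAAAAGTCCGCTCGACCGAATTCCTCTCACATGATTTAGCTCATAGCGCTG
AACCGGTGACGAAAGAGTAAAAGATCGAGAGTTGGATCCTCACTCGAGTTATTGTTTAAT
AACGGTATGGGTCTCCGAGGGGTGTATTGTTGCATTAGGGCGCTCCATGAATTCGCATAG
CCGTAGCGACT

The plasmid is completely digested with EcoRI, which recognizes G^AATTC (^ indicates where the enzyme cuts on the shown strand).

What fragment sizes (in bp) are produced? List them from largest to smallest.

EcoRI sites (GAATTC) start at positions 87, 229.
EcoRI cuts after the first base of each site, so after positions 87, 229.
Circular molecule, 2 cuts → 2 fragments:
  88–229 → 142 bp
  230–251 then 1–87 → 22 + 87 = 109 bp
Sorted largest to smallest: 142, 109 bp.

142, 109 bp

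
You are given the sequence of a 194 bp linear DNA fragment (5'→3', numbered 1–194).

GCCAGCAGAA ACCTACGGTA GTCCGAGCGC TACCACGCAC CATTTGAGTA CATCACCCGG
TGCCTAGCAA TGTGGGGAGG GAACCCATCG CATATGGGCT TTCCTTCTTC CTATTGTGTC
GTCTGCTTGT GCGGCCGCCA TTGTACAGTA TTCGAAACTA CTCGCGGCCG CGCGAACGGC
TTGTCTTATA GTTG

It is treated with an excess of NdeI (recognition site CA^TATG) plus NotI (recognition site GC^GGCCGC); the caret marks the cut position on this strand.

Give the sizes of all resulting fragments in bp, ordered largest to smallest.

92, 40, 33, 29 bp

The NdeI site (CATATG) starts at position 91.
NdeI cuts after base 2 of each site, so after position 92.
NotI sites (GCGGCCGC) start at positions 131, 164.
NotI cuts after base 2 of each site, so after positions 132, 165.
Combined cut positions: 92, 132, 165.
Linear molecule, 3 cuts → 4 fragments:
  1–92 → 92 bp
  93–132 → 40 bp
  133–165 → 33 bp
  166–194 → 29 bp
Sorted largest to smallest: 92, 40, 33, 29 bp.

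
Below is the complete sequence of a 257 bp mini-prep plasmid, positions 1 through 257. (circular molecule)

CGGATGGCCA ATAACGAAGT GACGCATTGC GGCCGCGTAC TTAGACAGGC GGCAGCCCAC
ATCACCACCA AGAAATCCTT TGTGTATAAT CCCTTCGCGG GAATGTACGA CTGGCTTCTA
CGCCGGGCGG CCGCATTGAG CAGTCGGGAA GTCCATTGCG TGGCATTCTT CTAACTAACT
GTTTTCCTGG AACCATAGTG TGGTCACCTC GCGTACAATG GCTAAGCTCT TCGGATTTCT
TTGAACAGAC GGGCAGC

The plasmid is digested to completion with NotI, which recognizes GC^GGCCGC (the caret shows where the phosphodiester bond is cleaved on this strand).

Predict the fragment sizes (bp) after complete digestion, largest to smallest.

NotI sites (GCGGCCGC) start at positions 29, 127.
NotI cuts after base 2 of each site, so after positions 30, 128.
Circular molecule, 2 cuts → 2 fragments:
  31–128 → 98 bp
  129–257 then 1–30 → 129 + 30 = 159 bp
Sorted largest to smallest: 159, 98 bp.

159, 98 bp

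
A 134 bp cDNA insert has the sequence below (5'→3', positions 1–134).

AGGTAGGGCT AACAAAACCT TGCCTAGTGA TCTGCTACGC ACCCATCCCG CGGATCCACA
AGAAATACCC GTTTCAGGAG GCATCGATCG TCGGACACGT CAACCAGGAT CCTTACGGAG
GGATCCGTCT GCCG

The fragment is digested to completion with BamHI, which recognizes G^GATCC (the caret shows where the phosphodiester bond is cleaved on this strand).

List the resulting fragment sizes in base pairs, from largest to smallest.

BamHI sites (GGATCC) start at positions 52, 107, 121.
BamHI cuts after the first base of each site, so after positions 52, 107, 121.
Linear molecule, 3 cuts → 4 fragments:
  1–52 → 52 bp
  53–107 → 55 bp
  108–121 → 14 bp
  122–134 → 13 bp
Sorted largest to smallest: 55, 52, 14, 13 bp.

55, 52, 14, 13 bp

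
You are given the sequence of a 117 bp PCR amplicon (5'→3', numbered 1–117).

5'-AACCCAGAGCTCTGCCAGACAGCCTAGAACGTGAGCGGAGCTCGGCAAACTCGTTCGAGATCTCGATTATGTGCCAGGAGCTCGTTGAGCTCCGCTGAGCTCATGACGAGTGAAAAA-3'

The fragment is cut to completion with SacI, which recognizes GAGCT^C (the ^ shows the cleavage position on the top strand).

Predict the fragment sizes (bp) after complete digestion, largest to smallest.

SacI sites (GAGCTC) start at positions 7, 38, 78, 87, 97.
SacI cuts after base 5 of each site (before the last base), so after positions 11, 42, 82, 91, 101.
Linear molecule, 5 cuts → 6 fragments:
  1–11 → 11 bp
  12–42 → 31 bp
  43–82 → 40 bp
  83–91 → 9 bp
  92–101 → 10 bp
  102–117 → 16 bp
Sorted largest to smallest: 40, 31, 16, 11, 10, 9 bp.

40, 31, 16, 11, 10, 9 bp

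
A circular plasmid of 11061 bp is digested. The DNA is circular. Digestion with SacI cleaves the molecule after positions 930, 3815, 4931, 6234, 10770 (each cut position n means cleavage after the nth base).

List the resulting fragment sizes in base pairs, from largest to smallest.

Circular molecule, 5 cuts → 5 fragments:
  3815 − 930 = 2885 bp
  4931 − 3815 = 1116 bp
  6234 − 4931 = 1303 bp
  10770 − 6234 = 4536 bp
  wrap: 11061 − 10770 + 930 = 1221 bp
Sorted largest to smallest: 4536, 2885, 1303, 1221, 1116 bp.

4536, 2885, 1303, 1221, 1116 bp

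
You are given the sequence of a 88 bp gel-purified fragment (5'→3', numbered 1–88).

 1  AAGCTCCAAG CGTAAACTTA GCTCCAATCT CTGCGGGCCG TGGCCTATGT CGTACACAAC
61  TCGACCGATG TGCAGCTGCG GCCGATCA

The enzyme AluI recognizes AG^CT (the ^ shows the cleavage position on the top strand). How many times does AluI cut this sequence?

3

AGCT occurs starting at positions 2, 20, 74.
AluI cuts at 3 sites.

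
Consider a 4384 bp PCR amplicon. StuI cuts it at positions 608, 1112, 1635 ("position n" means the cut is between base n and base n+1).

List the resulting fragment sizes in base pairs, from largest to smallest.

2749, 608, 523, 504 bp

Linear molecule, 3 cuts → 4 fragments:
  608 − 0 = 608 bp
  1112 − 608 = 504 bp
  1635 − 1112 = 523 bp
  4384 − 1635 = 2749 bp
Sorted largest to smallest: 2749, 608, 523, 504 bp.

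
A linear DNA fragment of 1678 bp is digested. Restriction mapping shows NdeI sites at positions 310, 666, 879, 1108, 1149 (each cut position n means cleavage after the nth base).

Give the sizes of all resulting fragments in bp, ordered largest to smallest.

529, 356, 310, 229, 213, 41 bp

Linear molecule, 5 cuts → 6 fragments:
  310 − 0 = 310 bp
  666 − 310 = 356 bp
  879 − 666 = 213 bp
  1108 − 879 = 229 bp
  1149 − 1108 = 41 bp
  1678 − 1149 = 529 bp
Sorted largest to smallest: 529, 356, 310, 229, 213, 41 bp.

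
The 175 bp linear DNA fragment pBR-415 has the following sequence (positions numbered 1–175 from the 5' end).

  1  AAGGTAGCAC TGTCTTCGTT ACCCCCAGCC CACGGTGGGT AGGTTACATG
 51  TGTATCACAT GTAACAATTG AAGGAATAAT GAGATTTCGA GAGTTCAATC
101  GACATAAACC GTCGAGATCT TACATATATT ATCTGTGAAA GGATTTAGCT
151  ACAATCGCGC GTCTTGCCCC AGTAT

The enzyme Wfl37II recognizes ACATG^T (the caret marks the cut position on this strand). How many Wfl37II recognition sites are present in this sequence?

ACATGT occurs starting at positions 46, 57.
Wfl37II cuts at 2 sites.

2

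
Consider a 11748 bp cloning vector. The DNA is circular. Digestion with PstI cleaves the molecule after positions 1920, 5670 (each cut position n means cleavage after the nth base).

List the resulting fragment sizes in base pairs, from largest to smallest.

7998, 3750 bp

Circular molecule, 2 cuts → 2 fragments:
  5670 − 1920 = 3750 bp
  wrap: 11748 − 5670 + 1920 = 7998 bp
Sorted largest to smallest: 7998, 3750 bp.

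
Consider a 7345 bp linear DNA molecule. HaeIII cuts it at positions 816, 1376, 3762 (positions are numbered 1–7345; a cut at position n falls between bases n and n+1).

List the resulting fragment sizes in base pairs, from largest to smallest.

Linear molecule, 3 cuts → 4 fragments:
  816 − 0 = 816 bp
  1376 − 816 = 560 bp
  3762 − 1376 = 2386 bp
  7345 − 3762 = 3583 bp
Sorted largest to smallest: 3583, 2386, 816, 560 bp.

3583, 2386, 816, 560 bp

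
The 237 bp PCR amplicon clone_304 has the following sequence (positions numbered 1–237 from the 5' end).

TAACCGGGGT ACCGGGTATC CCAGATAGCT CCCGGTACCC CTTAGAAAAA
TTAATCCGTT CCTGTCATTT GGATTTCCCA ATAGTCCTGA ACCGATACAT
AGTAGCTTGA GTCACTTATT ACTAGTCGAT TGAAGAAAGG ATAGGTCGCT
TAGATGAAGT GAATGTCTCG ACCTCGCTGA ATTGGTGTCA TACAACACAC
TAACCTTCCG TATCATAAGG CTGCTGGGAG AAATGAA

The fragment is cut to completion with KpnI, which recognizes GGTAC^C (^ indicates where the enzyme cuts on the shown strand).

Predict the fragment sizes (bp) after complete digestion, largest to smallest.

199, 26, 12 bp

KpnI sites (GGTACC) start at positions 8, 34.
KpnI cuts after base 5 of each site (before the last base), so after positions 12, 38.
Linear molecule, 2 cuts → 3 fragments:
  1–12 → 12 bp
  13–38 → 26 bp
  39–237 → 199 bp
Sorted largest to smallest: 199, 26, 12 bp.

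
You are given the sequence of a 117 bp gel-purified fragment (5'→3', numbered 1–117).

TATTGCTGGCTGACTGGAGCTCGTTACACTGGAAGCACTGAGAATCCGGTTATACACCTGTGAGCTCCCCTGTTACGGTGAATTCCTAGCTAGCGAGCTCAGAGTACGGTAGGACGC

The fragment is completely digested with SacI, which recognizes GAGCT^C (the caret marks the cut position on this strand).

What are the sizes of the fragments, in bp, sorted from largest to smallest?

SacI sites (GAGCTC) start at positions 17, 62, 95.
SacI cuts after base 5 of each site (before the last base), so after positions 21, 66, 99.
Linear molecule, 3 cuts → 4 fragments:
  1–21 → 21 bp
  22–66 → 45 bp
  67–99 → 33 bp
  100–117 → 18 bp
Sorted largest to smallest: 45, 33, 21, 18 bp.

45, 33, 21, 18 bp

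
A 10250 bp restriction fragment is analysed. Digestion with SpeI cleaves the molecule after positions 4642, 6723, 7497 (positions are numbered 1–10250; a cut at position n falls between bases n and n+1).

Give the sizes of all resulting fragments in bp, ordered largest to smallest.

4642, 2753, 2081, 774 bp

Linear molecule, 3 cuts → 4 fragments:
  4642 − 0 = 4642 bp
  6723 − 4642 = 2081 bp
  7497 − 6723 = 774 bp
  10250 − 7497 = 2753 bp
Sorted largest to smallest: 4642, 2753, 2081, 774 bp.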